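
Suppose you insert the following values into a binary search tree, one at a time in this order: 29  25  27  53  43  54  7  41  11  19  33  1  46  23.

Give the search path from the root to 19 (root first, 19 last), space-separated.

29 25 7 11 19

29: root
25: left child of 29 (depth 1)
27: right child of 25 (depth 2)
53: right child of 29 (depth 1)
43: left child of 53 (depth 2)
54: right child of 53 (depth 2)
7: left child of 25 (depth 2)
41: left child of 43 (depth 3)
11: right child of 7 (depth 3)
19: right child of 11 (depth 4)
33: left child of 41 (depth 4)
1: left child of 7 (depth 3)
46: right child of 43 (depth 3)
23: right child of 19 (depth 5)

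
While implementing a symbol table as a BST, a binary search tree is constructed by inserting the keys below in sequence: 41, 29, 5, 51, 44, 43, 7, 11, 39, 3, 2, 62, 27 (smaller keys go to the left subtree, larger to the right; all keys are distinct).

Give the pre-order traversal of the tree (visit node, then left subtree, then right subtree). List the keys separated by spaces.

41 29 5 3 2 7 11 27 39 51 44 43 62

Resulting structure (node: left, right):
  41: L=29, R=51
  29: L=5, R=39
  5: L=3, R=7
  51: L=44, R=62
  44: L=43, R=–
  43: L=–, R=–
  7: L=–, R=11
  11: L=–, R=27
  39: L=–, R=–
  3: L=2, R=–
  2: L=–, R=–
  62: L=–, R=–
  27: L=–, R=–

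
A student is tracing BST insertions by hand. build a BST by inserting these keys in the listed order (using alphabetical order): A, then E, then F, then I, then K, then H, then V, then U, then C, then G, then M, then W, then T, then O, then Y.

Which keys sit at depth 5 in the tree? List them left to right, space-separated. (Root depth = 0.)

A: root
E: right child of A (depth 1)
F: right child of E (depth 2)
I: right child of F (depth 3)
K: right child of I (depth 4)
H: left child of I (depth 4)
V: right child of K (depth 5)
U: left child of V (depth 6)
C: left child of E (depth 2)
G: left child of H (depth 5)
M: left child of U (depth 7)
W: right child of V (depth 6)
T: right child of M (depth 8)
O: left child of T (depth 9)
Y: right child of W (depth 7)

G V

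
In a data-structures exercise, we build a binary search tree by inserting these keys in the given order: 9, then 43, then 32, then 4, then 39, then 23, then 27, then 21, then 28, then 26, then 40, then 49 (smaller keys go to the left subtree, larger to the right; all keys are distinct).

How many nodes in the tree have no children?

Resulting structure (node: left, right):
  9: L=4, R=43
  43: L=32, R=49
  32: L=23, R=39
  4: L=–, R=–
  39: L=–, R=40
  23: L=21, R=27
  27: L=26, R=28
  21: L=–, R=–
  28: L=–, R=–
  26: L=–, R=–
  40: L=–, R=–
  49: L=–, R=–

Leaves: 4, 21, 26, 28, 40, 49 — 6 in total.

6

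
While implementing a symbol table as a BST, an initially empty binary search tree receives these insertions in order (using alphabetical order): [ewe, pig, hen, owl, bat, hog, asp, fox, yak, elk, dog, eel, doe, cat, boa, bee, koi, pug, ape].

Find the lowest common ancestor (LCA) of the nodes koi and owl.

ewe: root
pig: right child of ewe (depth 1)
hen: left child of pig (depth 2)
owl: right child of hen (depth 3)
bat: left child of ewe (depth 1)
hog: left child of owl (depth 4)
asp: left child of bat (depth 2)
fox: left child of hen (depth 3)
yak: right child of pig (depth 2)
elk: right child of bat (depth 2)
dog: left child of elk (depth 3)
eel: right child of dog (depth 4)
doe: left child of dog (depth 4)
cat: left child of doe (depth 5)
boa: left child of cat (depth 6)
bee: left child of boa (depth 7)
koi: right child of hog (depth 5)
pug: left child of yak (depth 3)
ape: left child of asp (depth 3)

Path to koi: ewe → pig → hen → owl → hog → koi
Path to owl: ewe → pig → hen → owl
owl lies on both paths and is an ancestor of the other node.

owl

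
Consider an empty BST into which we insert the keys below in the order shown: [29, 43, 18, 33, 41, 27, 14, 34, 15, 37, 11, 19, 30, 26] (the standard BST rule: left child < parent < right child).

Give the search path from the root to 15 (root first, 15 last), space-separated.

29: root
43: right child of 29 (depth 1)
18: left child of 29 (depth 1)
33: left child of 43 (depth 2)
41: right child of 33 (depth 3)
27: right child of 18 (depth 2)
14: left child of 18 (depth 2)
34: left child of 41 (depth 4)
15: right child of 14 (depth 3)
37: right child of 34 (depth 5)
11: left child of 14 (depth 3)
19: left child of 27 (depth 3)
30: left child of 33 (depth 3)
26: right child of 19 (depth 4)

29 18 14 15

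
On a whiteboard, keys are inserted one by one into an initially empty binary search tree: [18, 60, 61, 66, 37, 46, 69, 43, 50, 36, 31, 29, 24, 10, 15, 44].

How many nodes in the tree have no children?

Insert 18: tree is empty, so 18 becomes the root.
Insert 60: 60 > 18 → go right. Place as right child of 18.
Insert 61: 61 > 18 → go right; 61 > 60 → go right. Place as right child of 60.
Insert 66: 66 > 18 → go right; 66 > 60 → go right; 66 > 61 → go right. Place as right child of 61.
Insert 37: 37 > 18 → go right; 37 < 60 → go left. Place as left child of 60.
Insert 46: 46 > 18 → go right; 46 < 60 → go left; 46 > 37 → go right. Place as right child of 37.
Insert 69: 69 > 18 → go right; 69 > 60 → go right; 69 > 61 → go right; 69 > 66 → go right. Place as right child of 66.
Insert 43: 43 > 18 → go right; 43 < 60 → go left; 43 > 37 → go right; 43 < 46 → go left. Place as left child of 46.
Insert 50: 50 > 18 → go right; 50 < 60 → go left; 50 > 37 → go right; 50 > 46 → go right. Place as right child of 46.
Insert 36: 36 > 18 → go right; 36 < 60 → go left; 36 < 37 → go left. Place as left child of 37.
Insert 31: 31 > 18 → go right; 31 < 60 → go left; 31 < 37 → go left; 31 < 36 → go left. Place as left child of 36.
Insert 29: 29 > 18 → go right; 29 < 60 → go left; 29 < 37 → go left; 29 < 36 → go left; 29 < 31 → go left. Place as left child of 31.
Insert 24: 24 > 18 → go right; 24 < 60 → go left; 24 < 37 → go left; 24 < 36 → go left; 24 < 31 → go left; 24 < 29 → go left. Place as left child of 29.
Insert 10: 10 < 18 → go left. Place as left child of 18.
Insert 15: 15 < 18 → go left; 15 > 10 → go right. Place as right child of 10.
Insert 44: 44 > 18 → go right; 44 < 60 → go left; 44 > 37 → go right; 44 < 46 → go left; 44 > 43 → go right. Place as right child of 43.

Leaves: 15, 24, 44, 50, 69 — 5 in total.

5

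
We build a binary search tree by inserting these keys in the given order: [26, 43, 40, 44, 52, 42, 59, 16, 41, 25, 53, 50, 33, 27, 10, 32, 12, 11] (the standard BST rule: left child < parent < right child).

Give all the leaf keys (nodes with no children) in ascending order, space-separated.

11 25 32 41 50 53

Resulting structure (node: left, right):
  26: L=16, R=43
  43: L=40, R=44
  40: L=33, R=42
  44: L=–, R=52
  52: L=50, R=59
  42: L=41, R=–
  59: L=53, R=–
  16: L=10, R=25
  41: L=–, R=–
  25: L=–, R=–
  53: L=–, R=–
  50: L=–, R=–
  33: L=27, R=–
  27: L=–, R=32
  10: L=–, R=12
  32: L=–, R=–
  12: L=11, R=–
  11: L=–, R=–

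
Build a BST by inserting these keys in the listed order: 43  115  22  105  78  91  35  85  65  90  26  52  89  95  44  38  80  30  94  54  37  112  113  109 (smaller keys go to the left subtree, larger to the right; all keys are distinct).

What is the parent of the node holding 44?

52

43: root
115: right child of 43 (depth 1)
22: left child of 43 (depth 1)
105: left child of 115 (depth 2)
78: left child of 105 (depth 3)
91: right child of 78 (depth 4)
35: right child of 22 (depth 2)
85: left child of 91 (depth 5)
65: left child of 78 (depth 4)
90: right child of 85 (depth 6)
26: left child of 35 (depth 3)
52: left child of 65 (depth 5)
89: left child of 90 (depth 7)
95: right child of 91 (depth 5)
44: left child of 52 (depth 6)
38: right child of 35 (depth 3)
80: left child of 85 (depth 6)
30: right child of 26 (depth 4)
94: left child of 95 (depth 6)
54: right child of 52 (depth 6)
37: left child of 38 (depth 4)
112: right child of 105 (depth 3)
113: right child of 112 (depth 4)
109: left child of 112 (depth 4)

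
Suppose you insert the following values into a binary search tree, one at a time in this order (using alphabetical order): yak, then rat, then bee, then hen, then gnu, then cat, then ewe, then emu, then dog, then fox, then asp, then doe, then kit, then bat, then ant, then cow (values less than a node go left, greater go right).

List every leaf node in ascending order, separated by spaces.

ant bat cow fox kit

yak: root
rat: left child of yak (depth 1)
bee: left child of rat (depth 2)
hen: right child of bee (depth 3)
gnu: left child of hen (depth 4)
cat: left child of gnu (depth 5)
ewe: right child of cat (depth 6)
emu: left child of ewe (depth 7)
dog: left child of emu (depth 8)
fox: right child of ewe (depth 7)
asp: left child of bee (depth 3)
doe: left child of dog (depth 9)
kit: right child of hen (depth 4)
bat: right child of asp (depth 4)
ant: left child of asp (depth 4)
cow: left child of doe (depth 10)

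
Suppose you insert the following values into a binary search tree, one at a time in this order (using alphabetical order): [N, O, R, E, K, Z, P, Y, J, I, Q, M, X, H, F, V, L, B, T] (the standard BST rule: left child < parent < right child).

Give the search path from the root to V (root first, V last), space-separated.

N O R Z Y X V

N: root
O: right child of N (depth 1)
R: right child of O (depth 2)
E: left child of N (depth 1)
K: right child of E (depth 2)
Z: right child of R (depth 3)
P: left child of R (depth 3)
Y: left child of Z (depth 4)
J: left child of K (depth 3)
I: left child of J (depth 4)
Q: right child of P (depth 4)
M: right child of K (depth 3)
X: left child of Y (depth 5)
H: left child of I (depth 5)
F: left child of H (depth 6)
V: left child of X (depth 6)
L: left child of M (depth 4)
B: left child of E (depth 2)
T: left child of V (depth 7)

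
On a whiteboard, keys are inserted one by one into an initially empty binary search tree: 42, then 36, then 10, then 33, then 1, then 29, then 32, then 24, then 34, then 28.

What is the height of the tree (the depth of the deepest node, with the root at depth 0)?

6

42: root
36: left child of 42 (depth 1)
10: left child of 36 (depth 2)
33: right child of 10 (depth 3)
1: left child of 10 (depth 3)
29: left child of 33 (depth 4)
32: right child of 29 (depth 5)
24: left child of 29 (depth 5)
34: right child of 33 (depth 4)
28: right child of 24 (depth 6)

The deepest node is 28 at depth 6.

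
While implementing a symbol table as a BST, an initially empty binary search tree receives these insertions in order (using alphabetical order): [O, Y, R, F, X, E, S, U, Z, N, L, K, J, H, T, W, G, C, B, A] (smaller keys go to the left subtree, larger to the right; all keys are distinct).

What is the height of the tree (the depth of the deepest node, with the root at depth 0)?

7

Insert O: tree is empty, so O becomes the root.
Insert Y: Y > O → go right. Place as right child of O.
Insert R: R > O → go right; R < Y → go left. Place as left child of Y.
Insert F: F < O → go left. Place as left child of O.
Insert X: X > O → go right; X < Y → go left; X > R → go right. Place as right child of R.
Insert E: E < O → go left; E < F → go left. Place as left child of F.
Insert S: S > O → go right; S < Y → go left; S > R → go right; S < X → go left. Place as left child of X.
Insert U: U > O → go right; U < Y → go left; U > R → go right; U < X → go left; U > S → go right. Place as right child of S.
Insert Z: Z > O → go right; Z > Y → go right. Place as right child of Y.
Insert N: N < O → go left; N > F → go right. Place as right child of F.
Insert L: L < O → go left; L > F → go right; L < N → go left. Place as left child of N.
Insert K: K < O → go left; K > F → go right; K < N → go left; K < L → go left. Place as left child of L.
Insert J: J < O → go left; J > F → go right; J < N → go left; J < L → go left; J < K → go left. Place as left child of K.
Insert H: H < O → go left; H > F → go right; H < N → go left; H < L → go left; H < K → go left; H < J → go left. Place as left child of J.
Insert T: T > O → go right; T < Y → go left; T > R → go right; T < X → go left; T > S → go right; T < U → go left. Place as left child of U.
Insert W: W > O → go right; W < Y → go left; W > R → go right; W < X → go left; W > S → go right; W > U → go right. Place as right child of U.
Insert G: G < O → go left; G > F → go right; G < N → go left; G < L → go left; G < K → go left; G < J → go left; G < H → go left. Place as left child of H.
Insert C: C < O → go left; C < F → go left; C < E → go left. Place as left child of E.
Insert B: B < O → go left; B < F → go left; B < E → go left; B < C → go left. Place as left child of C.
Insert A: A < O → go left; A < F → go left; A < E → go left; A < C → go left; A < B → go left. Place as left child of B.

The deepest node is G at depth 7.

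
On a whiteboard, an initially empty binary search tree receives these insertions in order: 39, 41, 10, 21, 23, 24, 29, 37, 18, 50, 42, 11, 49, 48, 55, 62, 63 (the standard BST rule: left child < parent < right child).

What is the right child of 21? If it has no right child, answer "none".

39: root
41: right child of 39 (depth 1)
10: left child of 39 (depth 1)
21: right child of 10 (depth 2)
23: right child of 21 (depth 3)
24: right child of 23 (depth 4)
29: right child of 24 (depth 5)
37: right child of 29 (depth 6)
18: left child of 21 (depth 3)
50: right child of 41 (depth 2)
42: left child of 50 (depth 3)
11: left child of 18 (depth 4)
49: right child of 42 (depth 4)
48: left child of 49 (depth 5)
55: right child of 50 (depth 3)
62: right child of 55 (depth 4)
63: right child of 62 (depth 5)

23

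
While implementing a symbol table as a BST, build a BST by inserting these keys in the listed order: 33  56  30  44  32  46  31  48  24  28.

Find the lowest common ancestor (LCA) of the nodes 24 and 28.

33: root
56: right child of 33 (depth 1)
30: left child of 33 (depth 1)
44: left child of 56 (depth 2)
32: right child of 30 (depth 2)
46: right child of 44 (depth 3)
31: left child of 32 (depth 3)
48: right child of 46 (depth 4)
24: left child of 30 (depth 2)
28: right child of 24 (depth 3)

Path to 24: 33 → 30 → 24
Path to 28: 33 → 30 → 24 → 28
24 lies on both paths and is an ancestor of the other node.

24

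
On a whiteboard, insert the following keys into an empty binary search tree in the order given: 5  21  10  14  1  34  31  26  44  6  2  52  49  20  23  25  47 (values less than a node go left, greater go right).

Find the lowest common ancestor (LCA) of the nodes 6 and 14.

Resulting structure (node: left, right):
  5: L=1, R=21
  21: L=10, R=34
  10: L=6, R=14
  14: L=–, R=20
  1: L=–, R=2
  34: L=31, R=44
  31: L=26, R=–
  26: L=23, R=–
  44: L=–, R=52
  6: L=–, R=–
  2: L=–, R=–
  52: L=49, R=–
  49: L=47, R=–
  20: L=–, R=–
  23: L=–, R=25
  25: L=–, R=–
  47: L=–, R=–

Path to 6: 5 → 21 → 10 → 6
Path to 14: 5 → 21 → 10 → 14
The paths share a prefix ending at 10, then split left and right.

10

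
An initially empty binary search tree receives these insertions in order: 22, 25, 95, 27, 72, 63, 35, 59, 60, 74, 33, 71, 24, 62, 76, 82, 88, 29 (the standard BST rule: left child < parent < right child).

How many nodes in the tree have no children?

5

Insert 22: tree is empty, so 22 becomes the root.
Insert 25: 25 > 22 → go right. Place as right child of 22.
Insert 95: 95 > 22 → go right; 95 > 25 → go right. Place as right child of 25.
Insert 27: 27 > 22 → go right; 27 > 25 → go right; 27 < 95 → go left. Place as left child of 95.
Insert 72: 72 > 22 → go right; 72 > 25 → go right; 72 < 95 → go left; 72 > 27 → go right. Place as right child of 27.
Insert 63: 63 > 22 → go right; 63 > 25 → go right; 63 < 95 → go left; 63 > 27 → go right; 63 < 72 → go left. Place as left child of 72.
Insert 35: 35 > 22 → go right; 35 > 25 → go right; 35 < 95 → go left; 35 > 27 → go right; 35 < 72 → go left; 35 < 63 → go left. Place as left child of 63.
Insert 59: 59 > 22 → go right; 59 > 25 → go right; 59 < 95 → go left; 59 > 27 → go right; 59 < 72 → go left; 59 < 63 → go left; 59 > 35 → go right. Place as right child of 35.
Insert 60: 60 > 22 → go right; 60 > 25 → go right; 60 < 95 → go left; 60 > 27 → go right; 60 < 72 → go left; 60 < 63 → go left; 60 > 35 → go right; 60 > 59 → go right. Place as right child of 59.
Insert 74: 74 > 22 → go right; 74 > 25 → go right; 74 < 95 → go left; 74 > 27 → go right; 74 > 72 → go right. Place as right child of 72.
Insert 33: 33 > 22 → go right; 33 > 25 → go right; 33 < 95 → go left; 33 > 27 → go right; 33 < 72 → go left; 33 < 63 → go left; 33 < 35 → go left. Place as left child of 35.
Insert 71: 71 > 22 → go right; 71 > 25 → go right; 71 < 95 → go left; 71 > 27 → go right; 71 < 72 → go left; 71 > 63 → go right. Place as right child of 63.
Insert 24: 24 > 22 → go right; 24 < 25 → go left. Place as left child of 25.
Insert 62: 62 > 22 → go right; 62 > 25 → go right; 62 < 95 → go left; 62 > 27 → go right; 62 < 72 → go left; 62 < 63 → go left; 62 > 35 → go right; 62 > 59 → go right; 62 > 60 → go right. Place as right child of 60.
Insert 76: 76 > 22 → go right; 76 > 25 → go right; 76 < 95 → go left; 76 > 27 → go right; 76 > 72 → go right; 76 > 74 → go right. Place as right child of 74.
Insert 82: 82 > 22 → go right; 82 > 25 → go right; 82 < 95 → go left; 82 > 27 → go right; 82 > 72 → go right; 82 > 74 → go right; 82 > 76 → go right. Place as right child of 76.
Insert 88: 88 > 22 → go right; 88 > 25 → go right; 88 < 95 → go left; 88 > 27 → go right; 88 > 72 → go right; 88 > 74 → go right; 88 > 76 → go right; 88 > 82 → go right. Place as right child of 82.
Insert 29: 29 > 22 → go right; 29 > 25 → go right; 29 < 95 → go left; 29 > 27 → go right; 29 < 72 → go left; 29 < 63 → go left; 29 < 35 → go left; 29 < 33 → go left. Place as left child of 33.

Leaves: 24, 29, 62, 71, 88 — 5 in total.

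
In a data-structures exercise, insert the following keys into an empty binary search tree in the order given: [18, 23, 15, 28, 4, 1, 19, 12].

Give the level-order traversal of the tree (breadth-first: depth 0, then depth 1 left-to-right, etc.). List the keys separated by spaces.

18 15 23 4 19 28 1 12

Insert 18: tree is empty, so 18 becomes the root.
Insert 23: 23 > 18 → go right. Place as right child of 18.
Insert 15: 15 < 18 → go left. Place as left child of 18.
Insert 28: 28 > 18 → go right; 28 > 23 → go right. Place as right child of 23.
Insert 4: 4 < 18 → go left; 4 < 15 → go left. Place as left child of 15.
Insert 1: 1 < 18 → go left; 1 < 15 → go left; 1 < 4 → go left. Place as left child of 4.
Insert 19: 19 > 18 → go right; 19 < 23 → go left. Place as left child of 23.
Insert 12: 12 < 18 → go left; 12 < 15 → go left; 12 > 4 → go right. Place as right child of 4.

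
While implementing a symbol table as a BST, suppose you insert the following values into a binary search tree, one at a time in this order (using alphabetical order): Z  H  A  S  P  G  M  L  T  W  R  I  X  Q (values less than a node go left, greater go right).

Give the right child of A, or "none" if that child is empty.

G

Insert Z: tree is empty, so Z becomes the root.
Insert H: H < Z → go left. Place as left child of Z.
Insert A: A < Z → go left; A < H → go left. Place as left child of H.
Insert S: S < Z → go left; S > H → go right. Place as right child of H.
Insert P: P < Z → go left; P > H → go right; P < S → go left. Place as left child of S.
Insert G: G < Z → go left; G < H → go left; G > A → go right. Place as right child of A.
Insert M: M < Z → go left; M > H → go right; M < S → go left; M < P → go left. Place as left child of P.
Insert L: L < Z → go left; L > H → go right; L < S → go left; L < P → go left; L < M → go left. Place as left child of M.
Insert T: T < Z → go left; T > H → go right; T > S → go right. Place as right child of S.
Insert W: W < Z → go left; W > H → go right; W > S → go right; W > T → go right. Place as right child of T.
Insert R: R < Z → go left; R > H → go right; R < S → go left; R > P → go right. Place as right child of P.
Insert I: I < Z → go left; I > H → go right; I < S → go left; I < P → go left; I < M → go left; I < L → go left. Place as left child of L.
Insert X: X < Z → go left; X > H → go right; X > S → go right; X > T → go right; X > W → go right. Place as right child of W.
Insert Q: Q < Z → go left; Q > H → go right; Q < S → go left; Q > P → go right; Q < R → go left. Place as left child of R.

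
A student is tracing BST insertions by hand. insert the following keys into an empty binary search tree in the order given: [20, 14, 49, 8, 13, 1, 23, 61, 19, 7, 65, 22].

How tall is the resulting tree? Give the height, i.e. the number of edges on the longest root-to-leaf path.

Resulting structure (node: left, right):
  20: L=14, R=49
  14: L=8, R=19
  49: L=23, R=61
  8: L=1, R=13
  13: L=–, R=–
  1: L=–, R=7
  23: L=22, R=–
  61: L=–, R=65
  19: L=–, R=–
  7: L=–, R=–
  65: L=–, R=–
  22: L=–, R=–

The deepest node is 7 at depth 4.

4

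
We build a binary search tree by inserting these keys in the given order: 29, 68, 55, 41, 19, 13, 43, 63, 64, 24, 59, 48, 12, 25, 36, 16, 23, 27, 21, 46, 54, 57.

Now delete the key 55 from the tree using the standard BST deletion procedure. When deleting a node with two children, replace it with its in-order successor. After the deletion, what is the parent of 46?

Insert 29: tree is empty, so 29 becomes the root.
Insert 68: 68 > 29 → go right. Place as right child of 29.
Insert 55: 55 > 29 → go right; 55 < 68 → go left. Place as left child of 68.
Insert 41: 41 > 29 → go right; 41 < 68 → go left; 41 < 55 → go left. Place as left child of 55.
Insert 19: 19 < 29 → go left. Place as left child of 29.
Insert 13: 13 < 29 → go left; 13 < 19 → go left. Place as left child of 19.
Insert 43: 43 > 29 → go right; 43 < 68 → go left; 43 < 55 → go left; 43 > 41 → go right. Place as right child of 41.
Insert 63: 63 > 29 → go right; 63 < 68 → go left; 63 > 55 → go right. Place as right child of 55.
Insert 64: 64 > 29 → go right; 64 < 68 → go left; 64 > 55 → go right; 64 > 63 → go right. Place as right child of 63.
Insert 24: 24 < 29 → go left; 24 > 19 → go right. Place as right child of 19.
Insert 59: 59 > 29 → go right; 59 < 68 → go left; 59 > 55 → go right; 59 < 63 → go left. Place as left child of 63.
Insert 48: 48 > 29 → go right; 48 < 68 → go left; 48 < 55 → go left; 48 > 41 → go right; 48 > 43 → go right. Place as right child of 43.
Insert 12: 12 < 29 → go left; 12 < 19 → go left; 12 < 13 → go left. Place as left child of 13.
Insert 25: 25 < 29 → go left; 25 > 19 → go right; 25 > 24 → go right. Place as right child of 24.
Insert 36: 36 > 29 → go right; 36 < 68 → go left; 36 < 55 → go left; 36 < 41 → go left. Place as left child of 41.
Insert 16: 16 < 29 → go left; 16 < 19 → go left; 16 > 13 → go right. Place as right child of 13.
Insert 23: 23 < 29 → go left; 23 > 19 → go right; 23 < 24 → go left. Place as left child of 24.
Insert 27: 27 < 29 → go left; 27 > 19 → go right; 27 > 24 → go right; 27 > 25 → go right. Place as right child of 25.
Insert 21: 21 < 29 → go left; 21 > 19 → go right; 21 < 24 → go left; 21 < 23 → go left. Place as left child of 23.
Insert 46: 46 > 29 → go right; 46 < 68 → go left; 46 < 55 → go left; 46 > 41 → go right; 46 > 43 → go right; 46 < 48 → go left. Place as left child of 48.
Insert 54: 54 > 29 → go right; 54 < 68 → go left; 54 < 55 → go left; 54 > 41 → go right; 54 > 43 → go right; 54 > 48 → go right. Place as right child of 48.
Insert 57: 57 > 29 → go right; 57 < 68 → go left; 57 > 55 → go right; 57 < 63 → go left; 57 < 59 → go left. Place as left child of 59.

Delete 55 (two children — replace with in-order successor).
After deletion, 46's parent is 48.

48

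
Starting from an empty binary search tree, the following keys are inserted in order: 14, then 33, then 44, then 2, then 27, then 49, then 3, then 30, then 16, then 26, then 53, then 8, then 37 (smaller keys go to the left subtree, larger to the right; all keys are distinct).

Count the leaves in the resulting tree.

Insert 14: tree is empty, so 14 becomes the root.
Insert 33: 33 > 14 → go right. Place as right child of 14.
Insert 44: 44 > 14 → go right; 44 > 33 → go right. Place as right child of 33.
Insert 2: 2 < 14 → go left. Place as left child of 14.
Insert 27: 27 > 14 → go right; 27 < 33 → go left. Place as left child of 33.
Insert 49: 49 > 14 → go right; 49 > 33 → go right; 49 > 44 → go right. Place as right child of 44.
Insert 3: 3 < 14 → go left; 3 > 2 → go right. Place as right child of 2.
Insert 30: 30 > 14 → go right; 30 < 33 → go left; 30 > 27 → go right. Place as right child of 27.
Insert 16: 16 > 14 → go right; 16 < 33 → go left; 16 < 27 → go left. Place as left child of 27.
Insert 26: 26 > 14 → go right; 26 < 33 → go left; 26 < 27 → go left; 26 > 16 → go right. Place as right child of 16.
Insert 53: 53 > 14 → go right; 53 > 33 → go right; 53 > 44 → go right; 53 > 49 → go right. Place as right child of 49.
Insert 8: 8 < 14 → go left; 8 > 2 → go right; 8 > 3 → go right. Place as right child of 3.
Insert 37: 37 > 14 → go right; 37 > 33 → go right; 37 < 44 → go left. Place as left child of 44.

Leaves: 8, 26, 30, 37, 53 — 5 in total.

5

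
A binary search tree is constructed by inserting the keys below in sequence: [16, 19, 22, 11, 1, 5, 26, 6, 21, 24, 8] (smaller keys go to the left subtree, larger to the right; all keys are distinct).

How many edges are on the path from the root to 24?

4

Insert 16: tree is empty, so 16 becomes the root.
Insert 19: 19 > 16 → go right. Place as right child of 16.
Insert 22: 22 > 16 → go right; 22 > 19 → go right. Place as right child of 19.
Insert 11: 11 < 16 → go left. Place as left child of 16.
Insert 1: 1 < 16 → go left; 1 < 11 → go left. Place as left child of 11.
Insert 5: 5 < 16 → go left; 5 < 11 → go left; 5 > 1 → go right. Place as right child of 1.
Insert 26: 26 > 16 → go right; 26 > 19 → go right; 26 > 22 → go right. Place as right child of 22.
Insert 6: 6 < 16 → go left; 6 < 11 → go left; 6 > 1 → go right; 6 > 5 → go right. Place as right child of 5.
Insert 21: 21 > 16 → go right; 21 > 19 → go right; 21 < 22 → go left. Place as left child of 22.
Insert 24: 24 > 16 → go right; 24 > 19 → go right; 24 > 22 → go right; 24 < 26 → go left. Place as left child of 26.
Insert 8: 8 < 16 → go left; 8 < 11 → go left; 8 > 1 → go right; 8 > 5 → go right; 8 > 6 → go right. Place as right child of 6.

Path to 24: 16 → 19 → 22 → 26 → 24, which is 4 edges.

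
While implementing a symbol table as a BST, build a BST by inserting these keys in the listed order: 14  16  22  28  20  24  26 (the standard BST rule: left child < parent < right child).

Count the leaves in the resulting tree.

Insert 14: tree is empty, so 14 becomes the root.
Insert 16: 16 > 14 → go right. Place as right child of 14.
Insert 22: 22 > 14 → go right; 22 > 16 → go right. Place as right child of 16.
Insert 28: 28 > 14 → go right; 28 > 16 → go right; 28 > 22 → go right. Place as right child of 22.
Insert 20: 20 > 14 → go right; 20 > 16 → go right; 20 < 22 → go left. Place as left child of 22.
Insert 24: 24 > 14 → go right; 24 > 16 → go right; 24 > 22 → go right; 24 < 28 → go left. Place as left child of 28.
Insert 26: 26 > 14 → go right; 26 > 16 → go right; 26 > 22 → go right; 26 < 28 → go left; 26 > 24 → go right. Place as right child of 24.

Leaves: 20, 26 — 2 in total.

2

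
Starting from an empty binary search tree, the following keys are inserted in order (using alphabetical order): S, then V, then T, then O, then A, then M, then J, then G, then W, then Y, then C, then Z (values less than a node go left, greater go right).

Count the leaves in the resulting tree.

Insert S: tree is empty, so S becomes the root.
Insert V: V > S → go right. Place as right child of S.
Insert T: T > S → go right; T < V → go left. Place as left child of V.
Insert O: O < S → go left. Place as left child of S.
Insert A: A < S → go left; A < O → go left. Place as left child of O.
Insert M: M < S → go left; M < O → go left; M > A → go right. Place as right child of A.
Insert J: J < S → go left; J < O → go left; J > A → go right; J < M → go left. Place as left child of M.
Insert G: G < S → go left; G < O → go left; G > A → go right; G < M → go left; G < J → go left. Place as left child of J.
Insert W: W > S → go right; W > V → go right. Place as right child of V.
Insert Y: Y > S → go right; Y > V → go right; Y > W → go right. Place as right child of W.
Insert C: C < S → go left; C < O → go left; C > A → go right; C < M → go left; C < J → go left; C < G → go left. Place as left child of G.
Insert Z: Z > S → go right; Z > V → go right; Z > W → go right; Z > Y → go right. Place as right child of Y.

Leaves: C, T, Z — 3 in total.

3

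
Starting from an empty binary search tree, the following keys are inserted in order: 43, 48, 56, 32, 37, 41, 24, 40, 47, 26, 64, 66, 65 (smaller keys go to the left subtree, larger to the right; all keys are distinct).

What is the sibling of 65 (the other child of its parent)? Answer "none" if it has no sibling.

none

43: root
48: right child of 43 (depth 1)
56: right child of 48 (depth 2)
32: left child of 43 (depth 1)
37: right child of 32 (depth 2)
41: right child of 37 (depth 3)
24: left child of 32 (depth 2)
40: left child of 41 (depth 4)
47: left child of 48 (depth 2)
26: right child of 24 (depth 3)
64: right child of 56 (depth 3)
66: right child of 64 (depth 4)
65: left child of 66 (depth 5)

65's parent is 66, which has only one child.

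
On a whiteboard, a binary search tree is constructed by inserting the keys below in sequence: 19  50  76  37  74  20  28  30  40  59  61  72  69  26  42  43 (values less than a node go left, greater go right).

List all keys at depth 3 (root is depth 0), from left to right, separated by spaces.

19: root
50: right child of 19 (depth 1)
76: right child of 50 (depth 2)
37: left child of 50 (depth 2)
74: left child of 76 (depth 3)
20: left child of 37 (depth 3)
28: right child of 20 (depth 4)
30: right child of 28 (depth 5)
40: right child of 37 (depth 3)
59: left child of 74 (depth 4)
61: right child of 59 (depth 5)
72: right child of 61 (depth 6)
69: left child of 72 (depth 7)
26: left child of 28 (depth 5)
42: right child of 40 (depth 4)
43: right child of 42 (depth 5)

20 40 74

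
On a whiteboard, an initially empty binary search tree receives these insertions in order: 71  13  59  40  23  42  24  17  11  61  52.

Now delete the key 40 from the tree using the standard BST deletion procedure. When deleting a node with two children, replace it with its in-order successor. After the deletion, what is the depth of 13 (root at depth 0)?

71: root
13: left child of 71 (depth 1)
59: right child of 13 (depth 2)
40: left child of 59 (depth 3)
23: left child of 40 (depth 4)
42: right child of 40 (depth 4)
24: right child of 23 (depth 5)
17: left child of 23 (depth 5)
11: left child of 13 (depth 2)
61: right child of 59 (depth 3)
52: right child of 42 (depth 5)

Delete 40 (two children — replace with in-order successor).
After deletion, path to 13: 71 → 13.

1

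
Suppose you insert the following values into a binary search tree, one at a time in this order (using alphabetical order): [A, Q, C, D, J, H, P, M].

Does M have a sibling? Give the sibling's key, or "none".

A: root
Q: right child of A (depth 1)
C: left child of Q (depth 2)
D: right child of C (depth 3)
J: right child of D (depth 4)
H: left child of J (depth 5)
P: right child of J (depth 5)
M: left child of P (depth 6)

M's parent is P, which has only one child.

none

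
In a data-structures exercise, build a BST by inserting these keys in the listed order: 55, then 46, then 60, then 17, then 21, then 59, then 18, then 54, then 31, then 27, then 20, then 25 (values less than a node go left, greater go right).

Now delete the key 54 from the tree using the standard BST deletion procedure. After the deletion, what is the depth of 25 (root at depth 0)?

Resulting structure (node: left, right):
  55: L=46, R=60
  46: L=17, R=54
  60: L=59, R=–
  17: L=–, R=21
  21: L=18, R=31
  59: L=–, R=–
  18: L=–, R=20
  54: L=–, R=–
  31: L=27, R=–
  27: L=25, R=–
  20: L=–, R=–
  25: L=–, R=–

Delete 54 (at most one child — splice it out).
After deletion, path to 25: 55 → 46 → 17 → 21 → 31 → 27 → 25.

6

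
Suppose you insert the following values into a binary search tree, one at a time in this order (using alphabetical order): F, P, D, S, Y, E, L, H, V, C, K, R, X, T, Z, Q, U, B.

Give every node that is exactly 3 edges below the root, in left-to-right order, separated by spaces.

B H R Y

Resulting structure (node: left, right):
  F: L=D, R=P
  P: L=L, R=S
  D: L=C, R=E
  S: L=R, R=Y
  Y: L=V, R=Z
  E: L=–, R=–
  L: L=H, R=–
  H: L=–, R=K
  V: L=T, R=X
  C: L=B, R=–
  K: L=–, R=–
  R: L=Q, R=–
  X: L=–, R=–
  T: L=–, R=U
  Z: L=–, R=–
  Q: L=–, R=–
  U: L=–, R=–
  B: L=–, R=–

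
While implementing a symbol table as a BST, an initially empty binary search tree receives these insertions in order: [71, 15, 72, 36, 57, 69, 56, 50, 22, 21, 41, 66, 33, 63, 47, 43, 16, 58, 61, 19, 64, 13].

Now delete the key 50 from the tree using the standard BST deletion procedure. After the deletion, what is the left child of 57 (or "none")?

56

71: root
15: left child of 71 (depth 1)
72: right child of 71 (depth 1)
36: right child of 15 (depth 2)
57: right child of 36 (depth 3)
69: right child of 57 (depth 4)
56: left child of 57 (depth 4)
50: left child of 56 (depth 5)
22: left child of 36 (depth 3)
21: left child of 22 (depth 4)
41: left child of 50 (depth 6)
66: left child of 69 (depth 5)
33: right child of 22 (depth 4)
63: left child of 66 (depth 6)
47: right child of 41 (depth 7)
43: left child of 47 (depth 8)
16: left child of 21 (depth 5)
58: left child of 63 (depth 7)
61: right child of 58 (depth 8)
19: right child of 16 (depth 6)
64: right child of 63 (depth 7)
13: left child of 15 (depth 2)

Delete 50 (at most one child — splice it out).
After deletion, 57's left child: 56.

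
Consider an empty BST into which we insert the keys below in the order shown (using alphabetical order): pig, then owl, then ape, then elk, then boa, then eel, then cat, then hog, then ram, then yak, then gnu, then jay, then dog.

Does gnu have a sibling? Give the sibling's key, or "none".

jay

pig: root
owl: left child of pig (depth 1)
ape: left child of owl (depth 2)
elk: right child of ape (depth 3)
boa: left child of elk (depth 4)
eel: right child of boa (depth 5)
cat: left child of eel (depth 6)
hog: right child of elk (depth 4)
ram: right child of pig (depth 1)
yak: right child of ram (depth 2)
gnu: left child of hog (depth 5)
jay: right child of hog (depth 5)
dog: right child of cat (depth 7)

gnu's parent is hog; the other child of hog is jay.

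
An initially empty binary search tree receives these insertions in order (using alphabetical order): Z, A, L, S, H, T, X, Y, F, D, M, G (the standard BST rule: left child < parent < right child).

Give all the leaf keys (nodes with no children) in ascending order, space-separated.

Resulting structure (node: left, right):
  Z: L=A, R=–
  A: L=–, R=L
  L: L=H, R=S
  S: L=M, R=T
  H: L=F, R=–
  T: L=–, R=X
  X: L=–, R=Y
  Y: L=–, R=–
  F: L=D, R=G
  D: L=–, R=–
  M: L=–, R=–
  G: L=–, R=–

D G M Y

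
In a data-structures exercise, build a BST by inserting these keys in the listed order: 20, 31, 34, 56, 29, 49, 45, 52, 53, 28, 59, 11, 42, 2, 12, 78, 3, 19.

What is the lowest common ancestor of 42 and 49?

49

Insert 20: tree is empty, so 20 becomes the root.
Insert 31: 31 > 20 → go right. Place as right child of 20.
Insert 34: 34 > 20 → go right; 34 > 31 → go right. Place as right child of 31.
Insert 56: 56 > 20 → go right; 56 > 31 → go right; 56 > 34 → go right. Place as right child of 34.
Insert 29: 29 > 20 → go right; 29 < 31 → go left. Place as left child of 31.
Insert 49: 49 > 20 → go right; 49 > 31 → go right; 49 > 34 → go right; 49 < 56 → go left. Place as left child of 56.
Insert 45: 45 > 20 → go right; 45 > 31 → go right; 45 > 34 → go right; 45 < 56 → go left; 45 < 49 → go left. Place as left child of 49.
Insert 52: 52 > 20 → go right; 52 > 31 → go right; 52 > 34 → go right; 52 < 56 → go left; 52 > 49 → go right. Place as right child of 49.
Insert 53: 53 > 20 → go right; 53 > 31 → go right; 53 > 34 → go right; 53 < 56 → go left; 53 > 49 → go right; 53 > 52 → go right. Place as right child of 52.
Insert 28: 28 > 20 → go right; 28 < 31 → go left; 28 < 29 → go left. Place as left child of 29.
Insert 59: 59 > 20 → go right; 59 > 31 → go right; 59 > 34 → go right; 59 > 56 → go right. Place as right child of 56.
Insert 11: 11 < 20 → go left. Place as left child of 20.
Insert 42: 42 > 20 → go right; 42 > 31 → go right; 42 > 34 → go right; 42 < 56 → go left; 42 < 49 → go left; 42 < 45 → go left. Place as left child of 45.
Insert 2: 2 < 20 → go left; 2 < 11 → go left. Place as left child of 11.
Insert 12: 12 < 20 → go left; 12 > 11 → go right. Place as right child of 11.
Insert 78: 78 > 20 → go right; 78 > 31 → go right; 78 > 34 → go right; 78 > 56 → go right; 78 > 59 → go right. Place as right child of 59.
Insert 3: 3 < 20 → go left; 3 < 11 → go left; 3 > 2 → go right. Place as right child of 2.
Insert 19: 19 < 20 → go left; 19 > 11 → go right; 19 > 12 → go right. Place as right child of 12.

Path to 42: 20 → 31 → 34 → 56 → 49 → 45 → 42
Path to 49: 20 → 31 → 34 → 56 → 49
49 lies on both paths and is an ancestor of the other node.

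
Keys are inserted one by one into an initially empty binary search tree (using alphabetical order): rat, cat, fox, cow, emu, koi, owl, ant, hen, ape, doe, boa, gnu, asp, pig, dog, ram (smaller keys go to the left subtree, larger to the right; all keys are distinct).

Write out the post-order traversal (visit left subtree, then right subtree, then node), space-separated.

asp boa ape ant dog doe emu cow gnu hen ram pig owl koi fox cat rat

rat: root
cat: left child of rat (depth 1)
fox: right child of cat (depth 2)
cow: left child of fox (depth 3)
emu: right child of cow (depth 4)
koi: right child of fox (depth 3)
owl: right child of koi (depth 4)
ant: left child of cat (depth 2)
hen: left child of koi (depth 4)
ape: right child of ant (depth 3)
doe: left child of emu (depth 5)
boa: right child of ape (depth 4)
gnu: left child of hen (depth 5)
asp: left child of boa (depth 5)
pig: right child of owl (depth 5)
dog: right child of doe (depth 6)
ram: right child of pig (depth 6)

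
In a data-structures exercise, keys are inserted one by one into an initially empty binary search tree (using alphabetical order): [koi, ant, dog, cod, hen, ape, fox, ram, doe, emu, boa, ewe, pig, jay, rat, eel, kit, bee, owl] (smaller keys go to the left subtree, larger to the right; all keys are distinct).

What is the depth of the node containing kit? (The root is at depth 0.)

5

Resulting structure (node: left, right):
  koi: L=ant, R=ram
  ant: L=–, R=dog
  dog: L=cod, R=hen
  cod: L=ape, R=doe
  hen: L=fox, R=jay
  ape: L=–, R=boa
  fox: L=emu, R=–
  ram: L=pig, R=rat
  doe: L=–, R=–
  emu: L=eel, R=ewe
  boa: L=bee, R=–
  ewe: L=–, R=–
  pig: L=owl, R=–
  jay: L=–, R=kit
  rat: L=–, R=–
  eel: L=–, R=–
  kit: L=–, R=–
  bee: L=–, R=–
  owl: L=–, R=–

Path to kit: koi → ant → dog → hen → jay → kit, which is 5 edges.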